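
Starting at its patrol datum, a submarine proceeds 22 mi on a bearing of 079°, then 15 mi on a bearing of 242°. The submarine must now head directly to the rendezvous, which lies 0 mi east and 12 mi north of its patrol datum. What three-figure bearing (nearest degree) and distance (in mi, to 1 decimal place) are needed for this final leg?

Leg 1 (079°, 22 mi): east 22 sin 79° = 21.60, north 22 cos 79° = 4.20
Leg 2 (242°, 15 mi): east 15 sin 242° = -13.24, north 15 cos 242° = -7.04
Current position: (8.35, -2.84). Target: (0, 12). Remaining: Δeast = -8.35, Δnorth = 14.84.
Bearing = atan2(-8.35, 14.84) mod 360° = 330.64°; distance = √((-8.35)² + (14.84)²) = 17.032 mi.

331°, 17.0 mi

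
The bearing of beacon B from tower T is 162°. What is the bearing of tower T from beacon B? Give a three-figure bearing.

Back-bearing = 162° + 180° = 342°.

342°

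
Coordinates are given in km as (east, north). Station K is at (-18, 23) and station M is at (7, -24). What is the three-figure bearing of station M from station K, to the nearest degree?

Δeast = 7 − -18 = 25.00; Δnorth = -24 − 23 = -47.00.
Bearing = atan2(Δeast, Δnorth) mod 360° = 151.99° ≈ 152°.

152°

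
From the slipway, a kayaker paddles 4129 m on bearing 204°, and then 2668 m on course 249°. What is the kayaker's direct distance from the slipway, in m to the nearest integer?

6304 m

Leg 1 (204°, 4129 m): east 4129 sin 204° = -1679.42, north 4129 cos 204° = -3772.03
Leg 2 (249°, 2668 m): east 2668 sin 249° = -2490.79, north 2668 cos 249° = -956.13
Net: -4170.21 east, -4728.15 north. Distance = √((-4170.21)² + (-4728.15)²) = 6304.450 m.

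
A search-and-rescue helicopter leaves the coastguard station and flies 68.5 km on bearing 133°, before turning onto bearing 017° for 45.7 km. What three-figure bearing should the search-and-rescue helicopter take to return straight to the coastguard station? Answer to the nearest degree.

Leg 1 (133°, 68.5 km): east 68.5 sin 133° = 50.10, north 68.5 cos 133° = -46.72
Leg 2 (017°, 45.7 km): east 45.7 sin 17° = 13.36, north 45.7 cos 17° = 43.70
Net displacement: 63.46 east, -3.01 north. Direction back to start is (-63.46, 3.01): bearing = atan2(-63.46, 3.01) mod 360° = 272.72° ≈ 273°.

273°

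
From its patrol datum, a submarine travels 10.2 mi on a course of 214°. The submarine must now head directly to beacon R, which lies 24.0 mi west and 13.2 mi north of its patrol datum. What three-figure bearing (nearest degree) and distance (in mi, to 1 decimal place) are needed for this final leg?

320°, 28.4 mi

Leg 1 (214°, 10.2 mi): east 10.2 sin 214° = -5.70, north 10.2 cos 214° = -8.46
Current position: (-5.70, -8.46). Target: (-24.0, 13.2). Remaining: Δeast = -18.30, Δnorth = 21.66.
Bearing = atan2(-18.30, 21.66) mod 360° = 319.81°; distance = √((-18.30)² + (21.66)²) = 28.350 mi.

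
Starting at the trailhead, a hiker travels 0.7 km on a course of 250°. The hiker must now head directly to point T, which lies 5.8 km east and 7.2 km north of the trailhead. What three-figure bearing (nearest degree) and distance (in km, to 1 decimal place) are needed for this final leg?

041°, 9.9 km

Leg 1 (250°, 0.7 km): east 0.7 sin 250° = -0.66, north 0.7 cos 250° = -0.24
Current position: (-0.66, -0.24). Target: (5.8, 7.2). Remaining: Δeast = 6.46, Δnorth = 7.44.
Bearing = atan2(6.46, 7.44) mod 360° = 40.96°; distance = √((6.46)² + (7.44)²) = 9.851 km.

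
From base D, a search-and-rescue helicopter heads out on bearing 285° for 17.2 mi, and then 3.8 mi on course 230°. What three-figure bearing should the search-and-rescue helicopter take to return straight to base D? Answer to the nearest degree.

Leg 1 (285°, 17.2 mi): east 17.2 sin 285° = -16.61, north 17.2 cos 285° = 4.45
Leg 2 (230°, 3.8 mi): east 3.8 sin 230° = -2.91, north 3.8 cos 230° = -2.44
Net displacement: -19.52 east, 2.01 north. Direction back to start is (19.52, -2.01): bearing = atan2(19.52, -2.01) mod 360° = 95.88° ≈ 096°.

096°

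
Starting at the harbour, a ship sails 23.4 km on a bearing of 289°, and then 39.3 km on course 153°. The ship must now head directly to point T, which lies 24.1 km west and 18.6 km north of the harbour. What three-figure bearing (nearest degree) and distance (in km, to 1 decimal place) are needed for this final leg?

337°, 50.1 km

Leg 1 (289°, 23.4 km): east 23.4 sin 289° = -22.13, north 23.4 cos 289° = 7.62
Leg 2 (153°, 39.3 km): east 39.3 sin 153° = 17.84, north 39.3 cos 153° = -35.02
Current position: (-4.28, -27.40). Target: (-24.1, 18.6). Remaining: Δeast = -19.82, Δnorth = 46.00.
Bearing = atan2(-19.82, 46.00) mod 360° = 336.69°; distance = √((-19.82)² + (46.00)²) = 50.085 km.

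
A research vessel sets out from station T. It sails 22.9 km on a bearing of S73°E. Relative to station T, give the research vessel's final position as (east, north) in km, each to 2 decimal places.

(21.90, -6.70)

Leg 1 (S73°E, 22.9 km): east 22.9 sin 107° = 21.90, north 22.9 cos 107° = -6.70
Summing: 21.90 km east, -6.70 km north → (21.90, -6.70).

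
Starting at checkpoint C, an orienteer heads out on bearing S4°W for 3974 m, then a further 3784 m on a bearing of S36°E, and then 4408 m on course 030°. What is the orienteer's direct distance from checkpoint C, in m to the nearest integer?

5246 m

Leg 1 (S4°W, 3974 m): east 3974 sin 184° = -277.21, north 3974 cos 184° = -3964.32
Leg 2 (S36°E, 3784 m): east 3784 sin 144° = 2224.18, north 3784 cos 144° = -3061.32
Leg 3 (030°, 4408 m): east 4408 sin 30° = 2204.00, north 4408 cos 30° = 3817.44
Net: 4150.97 east, -3208.20 north. Distance = √((4150.97)² + (-3208.20)²) = 5246.244 m.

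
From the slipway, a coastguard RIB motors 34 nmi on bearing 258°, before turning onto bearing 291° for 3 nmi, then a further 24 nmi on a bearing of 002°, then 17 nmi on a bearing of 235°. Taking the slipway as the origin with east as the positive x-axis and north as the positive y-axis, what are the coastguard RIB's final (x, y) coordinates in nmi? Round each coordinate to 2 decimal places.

Leg 1 (258°, 34 nmi): east 34 sin 258° = -33.26, north 34 cos 258° = -7.07
Leg 2 (291°, 3 nmi): east 3 sin 291° = -2.80, north 3 cos 291° = 1.08
Leg 3 (002°, 24 nmi): east 24 sin 2° = 0.84, north 24 cos 2° = 23.99
Leg 4 (235°, 17 nmi): east 17 sin 235° = -13.93, north 17 cos 235° = -9.75
Summing: -49.15 nmi east, 8.24 nmi north → (-49.15, 8.24).

(-49.15, 8.24)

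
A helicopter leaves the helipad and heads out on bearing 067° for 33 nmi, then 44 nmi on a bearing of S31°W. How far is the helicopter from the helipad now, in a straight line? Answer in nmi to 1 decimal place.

Leg 1 (067°, 33 nmi): east 33 sin 67° = 30.38, north 33 cos 67° = 12.89
Leg 2 (S31°W, 44 nmi): east 44 sin 211° = -22.66, north 44 cos 211° = -37.72
Net: 7.71 east, -24.82 north. Distance = √((7.71)² + (-24.82)²) = 25.993 nmi.

26.0 nmi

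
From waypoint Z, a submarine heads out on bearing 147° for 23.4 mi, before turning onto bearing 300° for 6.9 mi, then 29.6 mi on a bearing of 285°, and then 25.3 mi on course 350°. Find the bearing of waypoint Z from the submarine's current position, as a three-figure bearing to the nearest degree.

Leg 1 (147°, 23.4 mi): east 23.4 sin 147° = 12.74, north 23.4 cos 147° = -19.62
Leg 2 (300°, 6.9 mi): east 6.9 sin 300° = -5.98, north 6.9 cos 300° = 3.45
Leg 3 (285°, 29.6 mi): east 29.6 sin 285° = -28.59, north 29.6 cos 285° = 7.66
Leg 4 (350°, 25.3 mi): east 25.3 sin 350° = -4.39, north 25.3 cos 350° = 24.92
Net displacement: -26.22 east, 16.40 north. Direction back to start is (26.22, -16.40): bearing = atan2(26.22, -16.40) mod 360° = 122.03° ≈ 122°.

122°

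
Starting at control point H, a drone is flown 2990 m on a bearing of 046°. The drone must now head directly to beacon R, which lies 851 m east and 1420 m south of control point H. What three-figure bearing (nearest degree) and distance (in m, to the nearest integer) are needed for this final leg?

Leg 1 (046°, 2990 m): east 2990 sin 46° = 2150.83, north 2990 cos 46° = 2077.03
Current position: (2150.83, 2077.03). Target: (851, -1420). Remaining: Δeast = -1299.83, Δnorth = -3497.03.
Bearing = atan2(-1299.83, -3497.03) mod 360° = 200.39°; distance = √((-1299.83)² + (-3497.03)²) = 3730.785 m.

200°, 3731 m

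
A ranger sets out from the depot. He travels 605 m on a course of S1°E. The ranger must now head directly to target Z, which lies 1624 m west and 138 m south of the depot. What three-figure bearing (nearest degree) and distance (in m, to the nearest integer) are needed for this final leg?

286°, 1700 m

Leg 1 (S1°E, 605 m): east 605 sin 179° = 10.56, north 605 cos 179° = -604.91
Current position: (10.56, -604.91). Target: (-1624, -138). Remaining: Δeast = -1634.56, Δnorth = 466.91.
Bearing = atan2(-1634.56, 466.91) mod 360° = 285.94°; distance = √((-1634.56)² + (466.91)²) = 1699.937 m.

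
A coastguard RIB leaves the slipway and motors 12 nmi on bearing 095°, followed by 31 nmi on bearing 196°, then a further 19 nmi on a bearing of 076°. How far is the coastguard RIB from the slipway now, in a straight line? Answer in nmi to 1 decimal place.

34.1 nmi

Leg 1 (095°, 12 nmi): east 12 sin 95° = 11.95, north 12 cos 95° = -1.05
Leg 2 (196°, 31 nmi): east 31 sin 196° = -8.54, north 31 cos 196° = -29.80
Leg 3 (076°, 19 nmi): east 19 sin 76° = 18.44, north 19 cos 76° = 4.60
Net: 21.85 east, -26.25 north. Distance = √((21.85)² + (-26.25)²) = 34.150 nmi.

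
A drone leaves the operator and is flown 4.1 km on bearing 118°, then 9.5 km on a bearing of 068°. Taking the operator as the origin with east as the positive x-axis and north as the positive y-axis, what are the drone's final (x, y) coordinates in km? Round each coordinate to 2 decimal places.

Leg 1 (118°, 4.1 km): east 4.1 sin 118° = 3.62, north 4.1 cos 118° = -1.92
Leg 2 (068°, 9.5 km): east 9.5 sin 68° = 8.81, north 9.5 cos 68° = 3.56
Summing: 12.43 km east, 1.63 km north → (12.43, 1.63).

(12.43, 1.63)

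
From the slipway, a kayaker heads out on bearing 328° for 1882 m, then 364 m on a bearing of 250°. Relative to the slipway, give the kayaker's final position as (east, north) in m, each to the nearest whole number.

Leg 1 (328°, 1882 m): east 1882 sin 328° = -997.31, north 1882 cos 328° = 1596.03
Leg 2 (250°, 364 m): east 364 sin 250° = -342.05, north 364 cos 250° = -124.50
Summing: -1339.36 m east, 1471.53 m north → (-1339, 1472).

(-1339, 1472)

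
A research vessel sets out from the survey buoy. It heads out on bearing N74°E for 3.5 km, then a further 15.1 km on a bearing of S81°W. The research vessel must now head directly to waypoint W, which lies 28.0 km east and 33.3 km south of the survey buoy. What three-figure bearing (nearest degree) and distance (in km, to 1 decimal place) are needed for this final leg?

Leg 1 (N74°E, 3.5 km): east 3.5 sin 74° = 3.36, north 3.5 cos 74° = 0.96
Leg 2 (S81°W, 15.1 km): east 15.1 sin 261° = -14.91, north 15.1 cos 261° = -2.36
Current position: (-11.55, -1.40). Target: (28.0, -33.3). Remaining: Δeast = 39.55, Δnorth = -31.90.
Bearing = atan2(39.55, -31.90) mod 360° = 128.89°; distance = √((39.55)² + (-31.90)²) = 50.813 km.

129°, 50.8 km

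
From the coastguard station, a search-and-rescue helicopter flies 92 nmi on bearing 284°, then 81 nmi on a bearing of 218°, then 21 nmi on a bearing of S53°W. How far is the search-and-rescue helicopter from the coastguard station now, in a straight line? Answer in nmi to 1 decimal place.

165.1 nmi

Leg 1 (284°, 92 nmi): east 92 sin 284° = -89.27, north 92 cos 284° = 22.26
Leg 2 (218°, 81 nmi): east 81 sin 218° = -49.87, north 81 cos 218° = -63.83
Leg 3 (S53°W, 21 nmi): east 21 sin 233° = -16.77, north 21 cos 233° = -12.64
Net: -155.91 east, -54.21 north. Distance = √((-155.91)² + (-54.21)²) = 165.063 nmi.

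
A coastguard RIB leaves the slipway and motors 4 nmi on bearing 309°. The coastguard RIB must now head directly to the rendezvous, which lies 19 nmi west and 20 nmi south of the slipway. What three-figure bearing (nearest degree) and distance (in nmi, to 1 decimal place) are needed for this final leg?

215°, 27.6 nmi

Leg 1 (309°, 4 nmi): east 4 sin 309° = -3.11, north 4 cos 309° = 2.52
Current position: (-3.11, 2.52). Target: (-19, -20). Remaining: Δeast = -15.89, Δnorth = -22.52.
Bearing = atan2(-15.89, -22.52) mod 360° = 215.21°; distance = √((-15.89)² + (-22.52)²) = 27.560 nmi.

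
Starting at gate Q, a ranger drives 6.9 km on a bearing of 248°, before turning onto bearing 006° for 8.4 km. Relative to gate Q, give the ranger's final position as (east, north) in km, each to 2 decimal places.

(-5.52, 5.77)

Leg 1 (248°, 6.9 km): east 6.9 sin 248° = -6.40, north 6.9 cos 248° = -2.58
Leg 2 (006°, 8.4 km): east 8.4 sin 6° = 0.88, north 8.4 cos 6° = 8.35
Summing: -5.52 km east, 5.77 km north → (-5.52, 5.77).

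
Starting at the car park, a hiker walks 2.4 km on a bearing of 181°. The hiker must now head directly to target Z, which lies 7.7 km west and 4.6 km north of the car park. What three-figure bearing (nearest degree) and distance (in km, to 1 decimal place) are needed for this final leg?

312°, 10.4 km

Leg 1 (181°, 2.4 km): east 2.4 sin 181° = -0.04, north 2.4 cos 181° = -2.40
Current position: (-0.04, -2.40). Target: (-7.7, 4.6). Remaining: Δeast = -7.66, Δnorth = 7.00.
Bearing = atan2(-7.66, 7.00) mod 360° = 312.43°; distance = √((-7.66)² + (7.00)²) = 10.375 km.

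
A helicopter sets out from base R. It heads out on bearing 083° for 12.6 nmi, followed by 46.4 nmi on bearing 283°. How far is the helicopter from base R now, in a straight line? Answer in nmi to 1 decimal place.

34.8 nmi

Leg 1 (083°, 12.6 nmi): east 12.6 sin 83° = 12.51, north 12.6 cos 83° = 1.54
Leg 2 (283°, 46.4 nmi): east 46.4 sin 283° = -45.21, north 46.4 cos 283° = 10.44
Net: -32.70 east, 11.97 north. Distance = √((-32.70)² + (11.97)²) = 34.828 nmi.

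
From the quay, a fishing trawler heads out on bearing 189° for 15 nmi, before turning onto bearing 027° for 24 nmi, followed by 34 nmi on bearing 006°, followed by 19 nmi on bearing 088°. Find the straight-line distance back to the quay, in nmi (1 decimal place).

Leg 1 (189°, 15 nmi): east 15 sin 189° = -2.35, north 15 cos 189° = -14.82
Leg 2 (027°, 24 nmi): east 24 sin 27° = 10.90, north 24 cos 27° = 21.38
Leg 3 (006°, 34 nmi): east 34 sin 6° = 3.55, north 34 cos 6° = 33.81
Leg 4 (088°, 19 nmi): east 19 sin 88° = 18.99, north 19 cos 88° = 0.66
Net: 31.09 east, 41.05 north. Distance = √((31.09)² + (41.05)²) = 51.492 nmi.

51.5 nmi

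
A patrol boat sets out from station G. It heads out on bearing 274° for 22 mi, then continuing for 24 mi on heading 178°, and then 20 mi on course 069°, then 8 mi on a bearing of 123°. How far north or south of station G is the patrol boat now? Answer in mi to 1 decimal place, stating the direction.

19.6 mi south

Leg 1 (274°, 22 mi): east 22 sin 274° = -21.95, north 22 cos 274° = 1.53
Leg 2 (178°, 24 mi): east 24 sin 178° = 0.84, north 24 cos 178° = -23.99
Leg 3 (069°, 20 mi): east 20 sin 69° = 18.67, north 20 cos 69° = 7.17
Leg 4 (123°, 8 mi): east 8 sin 123° = 6.71, north 8 cos 123° = -4.36
Net north component: -19.64 mi.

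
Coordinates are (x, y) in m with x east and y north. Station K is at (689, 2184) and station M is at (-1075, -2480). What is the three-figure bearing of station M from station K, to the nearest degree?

Δeast = -1075 − 689 = -1764.00; Δnorth = -2480 − 2184 = -4664.00.
Bearing = atan2(Δeast, Δnorth) mod 360° = 200.72° ≈ 201°.

201°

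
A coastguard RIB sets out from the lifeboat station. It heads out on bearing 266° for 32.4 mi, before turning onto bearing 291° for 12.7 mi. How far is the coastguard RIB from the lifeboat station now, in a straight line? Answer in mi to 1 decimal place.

44.2 mi

Leg 1 (266°, 32.4 mi): east 32.4 sin 266° = -32.32, north 32.4 cos 266° = -2.26
Leg 2 (291°, 12.7 mi): east 12.7 sin 291° = -11.86, north 12.7 cos 291° = 4.55
Net: -44.18 east, 2.29 north. Distance = √((-44.18)² + (2.29)²) = 44.237 mi.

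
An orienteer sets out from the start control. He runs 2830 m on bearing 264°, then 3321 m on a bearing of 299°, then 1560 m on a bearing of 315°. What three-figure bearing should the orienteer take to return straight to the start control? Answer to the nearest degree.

Leg 1 (264°, 2830 m): east 2830 sin 264° = -2814.50, north 2830 cos 264° = -295.82
Leg 2 (299°, 3321 m): east 3321 sin 299° = -2904.61, north 3321 cos 299° = 1610.05
Leg 3 (315°, 1560 m): east 1560 sin 315° = -1103.09, north 1560 cos 315° = 1103.09
Net displacement: -6822.20 east, 2417.32 north. Direction back to start is (6822.20, -2417.32): bearing = atan2(6822.20, -2417.32) mod 360° = 109.51° ≈ 110°.

110°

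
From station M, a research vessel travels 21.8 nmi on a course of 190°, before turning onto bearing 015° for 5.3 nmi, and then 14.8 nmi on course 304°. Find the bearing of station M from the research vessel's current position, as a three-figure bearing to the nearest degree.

Leg 1 (190°, 21.8 nmi): east 21.8 sin 190° = -3.79, north 21.8 cos 190° = -21.47
Leg 2 (015°, 5.3 nmi): east 5.3 sin 15° = 1.37, north 5.3 cos 15° = 5.12
Leg 3 (304°, 14.8 nmi): east 14.8 sin 304° = -12.27, north 14.8 cos 304° = 8.28
Net displacement: -14.68 east, -8.07 north. Direction back to start is (14.68, 8.07): bearing = atan2(14.68, 8.07) mod 360° = 61.20° ≈ 061°.

061°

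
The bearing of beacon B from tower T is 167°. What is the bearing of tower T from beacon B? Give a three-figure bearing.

Back-bearing = 167° + 180° = 347°.

347°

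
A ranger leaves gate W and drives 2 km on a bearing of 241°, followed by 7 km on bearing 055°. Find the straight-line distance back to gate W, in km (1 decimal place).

5.0 km

Leg 1 (241°, 2 km): east 2 sin 241° = -1.75, north 2 cos 241° = -0.97
Leg 2 (055°, 7 km): east 7 sin 55° = 5.73, north 7 cos 55° = 4.02
Net: 3.98 east, 3.05 north. Distance = √((3.98)² + (3.05)²) = 5.015 km.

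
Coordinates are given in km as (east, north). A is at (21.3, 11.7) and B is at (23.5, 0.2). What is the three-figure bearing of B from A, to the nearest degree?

169°

Δeast = 23.5 − 21.3 = 2.20; Δnorth = 0.2 − 11.7 = -11.50.
Bearing = atan2(Δeast, Δnorth) mod 360° = 169.17° ≈ 169°.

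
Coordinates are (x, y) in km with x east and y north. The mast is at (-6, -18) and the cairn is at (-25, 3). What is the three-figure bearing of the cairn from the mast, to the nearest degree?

318°

Δeast = -25 − -6 = -19.00; Δnorth = 3 − -18 = 21.00.
Bearing = atan2(Δeast, Δnorth) mod 360° = 317.86° ≈ 318°.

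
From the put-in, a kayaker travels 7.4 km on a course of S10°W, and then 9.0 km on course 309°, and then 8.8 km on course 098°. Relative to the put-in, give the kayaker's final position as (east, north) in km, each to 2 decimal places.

Leg 1 (S10°W, 7.4 km): east 7.4 sin 190° = -1.28, north 7.4 cos 190° = -7.29
Leg 2 (309°, 9.0 km): east 9.0 sin 309° = -6.99, north 9.0 cos 309° = 5.66
Leg 3 (098°, 8.8 km): east 8.8 sin 98° = 8.71, north 8.8 cos 98° = -1.22
Summing: 0.44 km east, -2.85 km north → (0.44, -2.85).

(0.44, -2.85)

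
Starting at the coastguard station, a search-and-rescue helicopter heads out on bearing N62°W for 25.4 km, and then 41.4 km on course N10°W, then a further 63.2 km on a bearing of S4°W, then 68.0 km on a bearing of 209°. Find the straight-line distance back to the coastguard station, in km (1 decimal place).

96.8 km

Leg 1 (N62°W, 25.4 km): east 25.4 sin 298° = -22.43, north 25.4 cos 298° = 11.92
Leg 2 (N10°W, 41.4 km): east 41.4 sin 350° = -7.19, north 41.4 cos 350° = 40.77
Leg 3 (S4°W, 63.2 km): east 63.2 sin 184° = -4.41, north 63.2 cos 184° = -63.05
Leg 4 (209°, 68.0 km): east 68.0 sin 209° = -32.97, north 68.0 cos 209° = -59.47
Net: -66.99 east, -69.82 north. Distance = √((-66.99)² + (-69.82)²) = 96.764 km.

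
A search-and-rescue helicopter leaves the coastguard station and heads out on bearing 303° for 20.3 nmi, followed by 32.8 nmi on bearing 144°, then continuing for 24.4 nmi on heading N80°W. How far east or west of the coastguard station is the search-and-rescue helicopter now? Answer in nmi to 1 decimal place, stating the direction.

Leg 1 (303°, 20.3 nmi): east 20.3 sin 303° = -17.03, north 20.3 cos 303° = 11.06
Leg 2 (144°, 32.8 nmi): east 32.8 sin 144° = 19.28, north 32.8 cos 144° = -26.54
Leg 3 (N80°W, 24.4 nmi): east 24.4 sin 280° = -24.03, north 24.4 cos 280° = 4.24
Net east component: -21.77 nmi.

21.8 nmi west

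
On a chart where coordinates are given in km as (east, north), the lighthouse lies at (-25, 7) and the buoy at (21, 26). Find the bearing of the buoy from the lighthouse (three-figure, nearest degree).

068°

Δeast = 21 − -25 = 46.00; Δnorth = 26 − 7 = 19.00.
Bearing = atan2(Δeast, Δnorth) mod 360° = 67.56° ≈ 068°.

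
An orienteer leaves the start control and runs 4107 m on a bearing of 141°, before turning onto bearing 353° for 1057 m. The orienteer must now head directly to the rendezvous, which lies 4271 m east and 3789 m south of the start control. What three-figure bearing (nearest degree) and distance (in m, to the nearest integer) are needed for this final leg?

132°, 2451 m

Leg 1 (141°, 4107 m): east 4107 sin 141° = 2584.62, north 4107 cos 141° = -3191.74
Leg 2 (353°, 1057 m): east 1057 sin 353° = -128.82, north 1057 cos 353° = 1049.12
Current position: (2455.80, -2142.62). Target: (4271, -3789). Remaining: Δeast = 1815.20, Δnorth = -1646.38.
Bearing = atan2(1815.20, -1646.38) mod 360° = 132.21°; distance = √((1815.20)² + (-1646.38)²) = 2450.616 m.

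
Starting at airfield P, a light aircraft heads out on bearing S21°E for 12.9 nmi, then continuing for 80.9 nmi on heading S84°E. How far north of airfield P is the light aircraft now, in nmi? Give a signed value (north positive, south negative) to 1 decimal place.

-20.5 nmi

Leg 1 (S21°E, 12.9 nmi): east 12.9 sin 159° = 4.62, north 12.9 cos 159° = -12.04
Leg 2 (S84°E, 80.9 nmi): east 80.9 sin 96° = 80.46, north 80.9 cos 96° = -8.46
Net north component: -20.50 nmi.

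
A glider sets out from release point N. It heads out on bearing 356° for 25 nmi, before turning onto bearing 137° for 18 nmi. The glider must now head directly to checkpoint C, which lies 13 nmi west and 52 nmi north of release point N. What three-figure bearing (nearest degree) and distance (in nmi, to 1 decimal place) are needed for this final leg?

330°, 46.6 nmi

Leg 1 (356°, 25 nmi): east 25 sin 356° = -1.74, north 25 cos 356° = 24.94
Leg 2 (137°, 18 nmi): east 18 sin 137° = 12.28, north 18 cos 137° = -13.16
Current position: (10.53, 11.77). Target: (-13, 52). Remaining: Δeast = -23.53, Δnorth = 40.23.
Bearing = atan2(-23.53, 40.23) mod 360° = 329.67°; distance = √((-23.53)² + (40.23)²) = 46.603 nmi.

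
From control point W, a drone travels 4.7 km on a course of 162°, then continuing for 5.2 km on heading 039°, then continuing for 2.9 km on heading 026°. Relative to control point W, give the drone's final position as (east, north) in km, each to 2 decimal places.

Leg 1 (162°, 4.7 km): east 4.7 sin 162° = 1.45, north 4.7 cos 162° = -4.47
Leg 2 (039°, 5.2 km): east 5.2 sin 39° = 3.27, north 5.2 cos 39° = 4.04
Leg 3 (026°, 2.9 km): east 2.9 sin 26° = 1.27, north 2.9 cos 26° = 2.61
Summing: 6.00 km east, 2.18 km north → (6.00, 2.18).

(6.00, 2.18)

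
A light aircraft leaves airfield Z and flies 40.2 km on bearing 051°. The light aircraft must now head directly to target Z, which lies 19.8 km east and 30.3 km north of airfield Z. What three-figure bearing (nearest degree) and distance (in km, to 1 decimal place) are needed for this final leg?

294°, 12.5 km

Leg 1 (051°, 40.2 km): east 40.2 sin 51° = 31.24, north 40.2 cos 51° = 25.30
Current position: (31.24, 25.30). Target: (19.8, 30.3). Remaining: Δeast = -11.44, Δnorth = 5.00.
Bearing = atan2(-11.44, 5.00) mod 360° = 293.61°; distance = √((-11.44)² + (5.00)²) = 12.487 km.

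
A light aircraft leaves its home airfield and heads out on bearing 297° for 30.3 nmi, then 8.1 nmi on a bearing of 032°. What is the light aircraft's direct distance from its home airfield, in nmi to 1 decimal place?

30.7 nmi

Leg 1 (297°, 30.3 nmi): east 30.3 sin 297° = -27.00, north 30.3 cos 297° = 13.76
Leg 2 (032°, 8.1 nmi): east 8.1 sin 32° = 4.29, north 8.1 cos 32° = 6.87
Net: -22.71 east, 20.63 north. Distance = √((-22.71)² + (20.63)²) = 30.674 nmi.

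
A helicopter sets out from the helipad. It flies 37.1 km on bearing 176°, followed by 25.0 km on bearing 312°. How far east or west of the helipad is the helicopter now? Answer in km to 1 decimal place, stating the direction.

16.0 km west

Leg 1 (176°, 37.1 km): east 37.1 sin 176° = 2.59, north 37.1 cos 176° = -37.01
Leg 2 (312°, 25.0 km): east 25.0 sin 312° = -18.58, north 25.0 cos 312° = 16.73
Net east component: -15.99 km.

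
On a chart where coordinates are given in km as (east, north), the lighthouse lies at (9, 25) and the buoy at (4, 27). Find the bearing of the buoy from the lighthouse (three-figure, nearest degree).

292°

Δeast = 4 − 9 = -5.00; Δnorth = 27 − 25 = 2.00.
Bearing = atan2(Δeast, Δnorth) mod 360° = 291.80° ≈ 292°.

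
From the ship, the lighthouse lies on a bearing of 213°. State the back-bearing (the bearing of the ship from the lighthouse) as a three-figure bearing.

Back-bearing = 213° − 180° = 033°.

033°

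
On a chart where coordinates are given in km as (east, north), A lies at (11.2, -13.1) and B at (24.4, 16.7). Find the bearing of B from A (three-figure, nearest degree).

024°

Δeast = 24.4 − 11.2 = 13.20; Δnorth = 16.7 − -13.1 = 29.80.
Bearing = atan2(Δeast, Δnorth) mod 360° = 23.89° ≈ 024°.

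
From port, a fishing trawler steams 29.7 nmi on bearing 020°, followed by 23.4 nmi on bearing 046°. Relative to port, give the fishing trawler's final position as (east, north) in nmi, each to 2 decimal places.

Leg 1 (020°, 29.7 nmi): east 29.7 sin 20° = 10.16, north 29.7 cos 20° = 27.91
Leg 2 (046°, 23.4 nmi): east 23.4 sin 46° = 16.83, north 23.4 cos 46° = 16.26
Summing: 26.99 nmi east, 44.16 nmi north → (26.99, 44.16).

(26.99, 44.16)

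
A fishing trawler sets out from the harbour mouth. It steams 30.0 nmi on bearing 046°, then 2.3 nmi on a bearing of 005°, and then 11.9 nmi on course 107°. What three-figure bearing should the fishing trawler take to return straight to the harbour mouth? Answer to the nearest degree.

Leg 1 (046°, 30.0 nmi): east 30.0 sin 46° = 21.58, north 30.0 cos 46° = 20.84
Leg 2 (005°, 2.3 nmi): east 2.3 sin 5° = 0.20, north 2.3 cos 5° = 2.29
Leg 3 (107°, 11.9 nmi): east 11.9 sin 107° = 11.38, north 11.9 cos 107° = -3.48
Net displacement: 33.16 east, 19.65 north. Direction back to start is (-33.16, -19.65): bearing = atan2(-33.16, -19.65) mod 360° = 239.35° ≈ 239°.

239°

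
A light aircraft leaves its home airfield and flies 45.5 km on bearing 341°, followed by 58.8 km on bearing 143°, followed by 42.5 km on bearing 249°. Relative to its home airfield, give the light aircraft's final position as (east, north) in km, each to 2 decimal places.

Leg 1 (341°, 45.5 km): east 45.5 sin 341° = -14.81, north 45.5 cos 341° = 43.02
Leg 2 (143°, 58.8 km): east 58.8 sin 143° = 35.39, north 58.8 cos 143° = -46.96
Leg 3 (249°, 42.5 km): east 42.5 sin 249° = -39.68, north 42.5 cos 249° = -15.23
Summing: -19.10 km east, -19.17 km north → (-19.10, -19.17).

(-19.10, -19.17)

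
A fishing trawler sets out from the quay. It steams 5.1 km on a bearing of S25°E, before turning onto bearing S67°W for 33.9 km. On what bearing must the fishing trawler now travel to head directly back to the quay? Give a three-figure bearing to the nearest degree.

058°

Leg 1 (S25°E, 5.1 km): east 5.1 sin 155° = 2.16, north 5.1 cos 155° = -4.62
Leg 2 (S67°W, 33.9 km): east 33.9 sin 247° = -31.21, north 33.9 cos 247° = -13.25
Net displacement: -29.05 east, -17.87 north. Direction back to start is (29.05, 17.87): bearing = atan2(29.05, 17.87) mod 360° = 58.41° ≈ 058°.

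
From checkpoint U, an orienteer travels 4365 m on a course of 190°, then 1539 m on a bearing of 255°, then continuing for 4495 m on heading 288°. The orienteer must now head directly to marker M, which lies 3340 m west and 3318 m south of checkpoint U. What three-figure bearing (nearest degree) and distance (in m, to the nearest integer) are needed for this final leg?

090°, 3180 m

Leg 1 (190°, 4365 m): east 4365 sin 190° = -757.97, north 4365 cos 190° = -4298.69
Leg 2 (255°, 1539 m): east 1539 sin 255° = -1486.56, north 1539 cos 255° = -398.32
Leg 3 (288°, 4495 m): east 4495 sin 288° = -4275.00, north 4495 cos 288° = 1389.03
Current position: (-6519.53, -3307.98). Target: (-3340, -3318). Remaining: Δeast = 3179.53, Δnorth = -10.02.
Bearing = atan2(3179.53, -10.02) mod 360° = 90.18°; distance = √((3179.53)² + (-10.02)²) = 3179.549 m.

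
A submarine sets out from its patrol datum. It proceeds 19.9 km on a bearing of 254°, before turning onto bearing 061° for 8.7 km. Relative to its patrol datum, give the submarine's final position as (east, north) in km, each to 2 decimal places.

Leg 1 (254°, 19.9 km): east 19.9 sin 254° = -19.13, north 19.9 cos 254° = -5.49
Leg 2 (061°, 8.7 km): east 8.7 sin 61° = 7.61, north 8.7 cos 61° = 4.22
Summing: -11.52 km east, -1.27 km north → (-11.52, -1.27).

(-11.52, -1.27)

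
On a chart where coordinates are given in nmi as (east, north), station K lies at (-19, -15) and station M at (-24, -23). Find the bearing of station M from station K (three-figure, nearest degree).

Δeast = -24 − -19 = -5.00; Δnorth = -23 − -15 = -8.00.
Bearing = atan2(Δeast, Δnorth) mod 360° = 212.01° ≈ 212°.

212°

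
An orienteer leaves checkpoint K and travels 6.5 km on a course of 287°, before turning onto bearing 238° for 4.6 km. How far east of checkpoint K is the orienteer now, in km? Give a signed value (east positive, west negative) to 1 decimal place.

-10.1 km

Leg 1 (287°, 6.5 km): east 6.5 sin 287° = -6.22, north 6.5 cos 287° = 1.90
Leg 2 (238°, 4.6 km): east 4.6 sin 238° = -3.90, north 4.6 cos 238° = -2.44
Net east component: -10.12 km.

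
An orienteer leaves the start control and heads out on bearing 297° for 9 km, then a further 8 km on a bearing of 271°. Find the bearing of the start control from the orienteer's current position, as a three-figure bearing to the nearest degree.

105°

Leg 1 (297°, 9 km): east 9 sin 297° = -8.02, north 9 cos 297° = 4.09
Leg 2 (271°, 8 km): east 8 sin 271° = -8.00, north 8 cos 271° = 0.14
Net displacement: -16.02 east, 4.23 north. Direction back to start is (16.02, -4.23): bearing = atan2(16.02, -4.23) mod 360° = 104.78° ≈ 105°.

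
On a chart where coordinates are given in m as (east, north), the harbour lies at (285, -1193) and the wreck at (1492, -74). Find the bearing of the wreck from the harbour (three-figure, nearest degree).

047°

Δeast = 1492 − 285 = 1207.00; Δnorth = -74 − -1193 = 1119.00.
Bearing = atan2(Δeast, Δnorth) mod 360° = 47.17° ≈ 047°.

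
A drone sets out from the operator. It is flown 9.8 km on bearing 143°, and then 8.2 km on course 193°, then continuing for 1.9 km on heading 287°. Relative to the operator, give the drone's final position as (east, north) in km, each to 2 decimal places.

Leg 1 (143°, 9.8 km): east 9.8 sin 143° = 5.90, north 9.8 cos 143° = -7.83
Leg 2 (193°, 8.2 km): east 8.2 sin 193° = -1.84, north 8.2 cos 193° = -7.99
Leg 3 (287°, 1.9 km): east 1.9 sin 287° = -1.82, north 1.9 cos 287° = 0.56
Summing: 2.24 km east, -15.26 km north → (2.24, -15.26).

(2.24, -15.26)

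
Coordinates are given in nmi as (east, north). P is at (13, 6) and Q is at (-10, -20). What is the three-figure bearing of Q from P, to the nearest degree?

Δeast = -10 − 13 = -23.00; Δnorth = -20 − 6 = -26.00.
Bearing = atan2(Δeast, Δnorth) mod 360° = 221.50° ≈ 221°.

221°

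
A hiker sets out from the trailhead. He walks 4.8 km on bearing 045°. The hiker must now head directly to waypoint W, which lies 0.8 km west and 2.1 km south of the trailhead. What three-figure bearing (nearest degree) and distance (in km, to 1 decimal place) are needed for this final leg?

Leg 1 (045°, 4.8 km): east 4.8 sin 45° = 3.39, north 4.8 cos 45° = 3.39
Current position: (3.39, 3.39). Target: (-0.8, -2.1). Remaining: Δeast = -4.19, Δnorth = -5.49.
Bearing = atan2(-4.19, -5.49) mod 360° = 217.36°; distance = √((-4.19)² + (-5.49)²) = 6.912 km.

217°, 6.9 km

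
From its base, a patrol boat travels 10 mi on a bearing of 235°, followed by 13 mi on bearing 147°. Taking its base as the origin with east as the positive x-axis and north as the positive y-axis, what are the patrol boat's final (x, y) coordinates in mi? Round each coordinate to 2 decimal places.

(-1.11, -16.64)

Leg 1 (235°, 10 mi): east 10 sin 235° = -8.19, north 10 cos 235° = -5.74
Leg 2 (147°, 13 mi): east 13 sin 147° = 7.08, north 13 cos 147° = -10.90
Summing: -1.11 mi east, -16.64 mi north → (-1.11, -16.64).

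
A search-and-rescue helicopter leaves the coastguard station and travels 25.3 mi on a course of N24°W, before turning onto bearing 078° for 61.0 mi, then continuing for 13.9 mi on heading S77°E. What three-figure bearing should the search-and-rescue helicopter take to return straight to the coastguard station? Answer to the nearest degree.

243°

Leg 1 (N24°W, 25.3 mi): east 25.3 sin 336° = -10.29, north 25.3 cos 336° = 23.11
Leg 2 (078°, 61.0 mi): east 61.0 sin 78° = 59.67, north 61.0 cos 78° = 12.68
Leg 3 (S77°E, 13.9 mi): east 13.9 sin 103° = 13.54, north 13.9 cos 103° = -3.13
Net displacement: 62.92 east, 32.67 north. Direction back to start is (-62.92, -32.67): bearing = atan2(-62.92, -32.67) mod 360° = 242.56° ≈ 243°.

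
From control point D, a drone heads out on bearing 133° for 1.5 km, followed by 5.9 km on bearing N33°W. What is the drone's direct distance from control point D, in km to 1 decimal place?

Leg 1 (133°, 1.5 km): east 1.5 sin 133° = 1.10, north 1.5 cos 133° = -1.02
Leg 2 (N33°W, 5.9 km): east 5.9 sin 327° = -3.21, north 5.9 cos 327° = 4.95
Net: -2.12 east, 3.93 north. Distance = √((-2.12)² + (3.93)²) = 4.459 km.

4.5 km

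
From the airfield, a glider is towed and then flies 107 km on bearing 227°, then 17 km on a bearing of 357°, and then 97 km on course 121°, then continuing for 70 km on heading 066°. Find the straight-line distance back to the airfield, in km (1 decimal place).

103.1 km

Leg 1 (227°, 107 km): east 107 sin 227° = -78.25, north 107 cos 227° = -72.97
Leg 2 (357°, 17 km): east 17 sin 357° = -0.89, north 17 cos 357° = 16.98
Leg 3 (121°, 97 km): east 97 sin 121° = 83.15, north 97 cos 121° = -49.96
Leg 4 (066°, 70 km): east 70 sin 66° = 63.95, north 70 cos 66° = 28.47
Net: 67.95 east, -77.48 north. Distance = √((67.95)² + (-77.48)²) = 103.058 km.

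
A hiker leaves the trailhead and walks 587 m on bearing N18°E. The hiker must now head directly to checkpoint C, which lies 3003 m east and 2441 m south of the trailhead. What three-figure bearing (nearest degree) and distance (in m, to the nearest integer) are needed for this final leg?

Leg 1 (N18°E, 587 m): east 587 sin 18° = 181.39, north 587 cos 18° = 558.27
Current position: (181.39, 558.27). Target: (3003, -2441). Remaining: Δeast = 2821.61, Δnorth = -2999.27.
Bearing = atan2(2821.61, -2999.27) mod 360° = 136.75°; distance = √((2821.61)² + (-2999.27)²) = 4117.898 m.

137°, 4118 m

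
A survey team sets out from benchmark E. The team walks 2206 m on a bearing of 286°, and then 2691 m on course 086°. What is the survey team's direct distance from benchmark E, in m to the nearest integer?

Leg 1 (286°, 2206 m): east 2206 sin 286° = -2120.54, north 2206 cos 286° = 608.06
Leg 2 (086°, 2691 m): east 2691 sin 86° = 2684.44, north 2691 cos 86° = 187.71
Net: 563.90 east, 795.77 north. Distance = √((563.90)² + (795.77)²) = 975.313 m.

975 m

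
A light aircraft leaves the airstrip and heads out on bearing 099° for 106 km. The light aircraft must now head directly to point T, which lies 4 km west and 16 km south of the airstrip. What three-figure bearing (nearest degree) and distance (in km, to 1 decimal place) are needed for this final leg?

270°, 108.7 km

Leg 1 (099°, 106 km): east 106 sin 99° = 104.69, north 106 cos 99° = -16.58
Current position: (104.69, -16.58). Target: (-4, -16). Remaining: Δeast = -108.69, Δnorth = 0.58.
Bearing = atan2(-108.69, 0.58) mod 360° = 270.31°; distance = √((-108.69)² + (0.58)²) = 108.697 km.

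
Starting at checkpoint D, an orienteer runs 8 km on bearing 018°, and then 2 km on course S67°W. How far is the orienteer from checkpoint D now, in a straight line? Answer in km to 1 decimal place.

6.9 km

Leg 1 (018°, 8 km): east 8 sin 18° = 2.47, north 8 cos 18° = 7.61
Leg 2 (S67°W, 2 km): east 2 sin 247° = -1.84, north 2 cos 247° = -0.78
Net: 0.63 east, 6.83 north. Distance = √((0.63)² + (6.83)²) = 6.856 km.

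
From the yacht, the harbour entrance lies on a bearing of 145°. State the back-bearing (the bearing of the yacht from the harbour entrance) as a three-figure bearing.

Back-bearing = 145° + 180° = 325°.

325°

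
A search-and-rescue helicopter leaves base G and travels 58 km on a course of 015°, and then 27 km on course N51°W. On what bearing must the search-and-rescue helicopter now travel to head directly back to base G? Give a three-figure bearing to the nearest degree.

Leg 1 (015°, 58 km): east 58 sin 15° = 15.01, north 58 cos 15° = 56.02
Leg 2 (N51°W, 27 km): east 27 sin 309° = -20.98, north 27 cos 309° = 16.99
Net displacement: -5.97 east, 73.02 north. Direction back to start is (5.97, -73.02): bearing = atan2(5.97, -73.02) mod 360° = 175.32° ≈ 175°.

175°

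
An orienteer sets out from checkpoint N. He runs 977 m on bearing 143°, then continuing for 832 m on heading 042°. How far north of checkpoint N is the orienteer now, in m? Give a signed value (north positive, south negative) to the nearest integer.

Leg 1 (143°, 977 m): east 977 sin 143° = 587.97, north 977 cos 143° = -780.27
Leg 2 (042°, 832 m): east 832 sin 42° = 556.72, north 832 cos 42° = 618.30
Net north component: -161.97 m.

-162 m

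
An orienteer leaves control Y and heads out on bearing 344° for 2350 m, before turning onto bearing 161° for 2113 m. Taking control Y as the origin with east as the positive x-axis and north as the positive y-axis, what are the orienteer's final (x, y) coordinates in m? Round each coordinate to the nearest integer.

Leg 1 (344°, 2350 m): east 2350 sin 344° = -647.75, north 2350 cos 344° = 2258.96
Leg 2 (161°, 2113 m): east 2113 sin 161° = 687.93, north 2113 cos 161° = -1997.88
Summing: 40.18 m east, 261.08 m north → (40, 261).

(40, 261)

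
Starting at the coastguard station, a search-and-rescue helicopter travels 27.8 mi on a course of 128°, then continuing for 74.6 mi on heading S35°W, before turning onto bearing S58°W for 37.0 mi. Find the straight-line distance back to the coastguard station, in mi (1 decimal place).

110.9 mi

Leg 1 (128°, 27.8 mi): east 27.8 sin 128° = 21.91, north 27.8 cos 128° = -17.12
Leg 2 (S35°W, 74.6 mi): east 74.6 sin 215° = -42.79, north 74.6 cos 215° = -61.11
Leg 3 (S58°W, 37.0 mi): east 37.0 sin 238° = -31.38, north 37.0 cos 238° = -19.61
Net: -52.26 east, -97.83 north. Distance = √((-52.26)² + (-97.83)²) = 110.915 mi.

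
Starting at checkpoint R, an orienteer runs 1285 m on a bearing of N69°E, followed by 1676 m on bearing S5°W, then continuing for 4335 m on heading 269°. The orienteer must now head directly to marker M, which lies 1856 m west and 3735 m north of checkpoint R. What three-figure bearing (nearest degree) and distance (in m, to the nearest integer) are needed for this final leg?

016°, 5218 m

Leg 1 (N69°E, 1285 m): east 1285 sin 69° = 1199.65, north 1285 cos 69° = 460.50
Leg 2 (S5°W, 1676 m): east 1676 sin 185° = -146.07, north 1676 cos 185° = -1669.62
Leg 3 (269°, 4335 m): east 4335 sin 269° = -4334.34, north 4335 cos 269° = -75.66
Current position: (-3280.76, -1284.78). Target: (-1856, 3735). Remaining: Δeast = 1424.76, Δnorth = 5019.78.
Bearing = atan2(1424.76, 5019.78) mod 360° = 15.85°; distance = √((1424.76)² + (5019.78)²) = 5218.055 m.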